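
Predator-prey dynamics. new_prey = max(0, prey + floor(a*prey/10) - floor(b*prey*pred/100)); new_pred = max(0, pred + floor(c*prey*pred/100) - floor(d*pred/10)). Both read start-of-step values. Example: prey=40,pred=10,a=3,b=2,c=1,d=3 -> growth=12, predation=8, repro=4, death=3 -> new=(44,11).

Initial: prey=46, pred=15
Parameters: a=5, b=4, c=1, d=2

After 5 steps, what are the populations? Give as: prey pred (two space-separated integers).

Answer: 5 22

Derivation:
Step 1: prey: 46+23-27=42; pred: 15+6-3=18
Step 2: prey: 42+21-30=33; pred: 18+7-3=22
Step 3: prey: 33+16-29=20; pred: 22+7-4=25
Step 4: prey: 20+10-20=10; pred: 25+5-5=25
Step 5: prey: 10+5-10=5; pred: 25+2-5=22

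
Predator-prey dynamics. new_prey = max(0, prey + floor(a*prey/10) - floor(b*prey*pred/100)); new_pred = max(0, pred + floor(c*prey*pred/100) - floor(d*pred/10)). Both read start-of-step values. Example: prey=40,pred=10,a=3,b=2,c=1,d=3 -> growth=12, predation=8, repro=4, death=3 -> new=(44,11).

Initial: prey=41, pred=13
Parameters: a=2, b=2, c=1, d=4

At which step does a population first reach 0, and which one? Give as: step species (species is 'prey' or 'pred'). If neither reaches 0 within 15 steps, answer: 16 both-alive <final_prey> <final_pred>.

Answer: 16 both-alive 47 8

Derivation:
Step 1: prey: 41+8-10=39; pred: 13+5-5=13
Step 2: prey: 39+7-10=36; pred: 13+5-5=13
Step 3: prey: 36+7-9=34; pred: 13+4-5=12
Step 4: prey: 34+6-8=32; pred: 12+4-4=12
Step 5: prey: 32+6-7=31; pred: 12+3-4=11
Step 6: prey: 31+6-6=31; pred: 11+3-4=10
Step 7: prey: 31+6-6=31; pred: 10+3-4=9
Step 8: prey: 31+6-5=32; pred: 9+2-3=8
Step 9: prey: 32+6-5=33; pred: 8+2-3=7
Step 10: prey: 33+6-4=35; pred: 7+2-2=7
Step 11: prey: 35+7-4=38; pred: 7+2-2=7
Step 12: prey: 38+7-5=40; pred: 7+2-2=7
Step 13: prey: 40+8-5=43; pred: 7+2-2=7
Step 14: prey: 43+8-6=45; pred: 7+3-2=8
Step 15: prey: 45+9-7=47; pred: 8+3-3=8
No extinction within 15 steps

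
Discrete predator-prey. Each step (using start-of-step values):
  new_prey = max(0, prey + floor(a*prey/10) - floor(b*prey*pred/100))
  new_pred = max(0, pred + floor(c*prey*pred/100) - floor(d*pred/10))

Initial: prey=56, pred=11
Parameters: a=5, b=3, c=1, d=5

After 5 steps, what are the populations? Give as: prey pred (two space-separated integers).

Step 1: prey: 56+28-18=66; pred: 11+6-5=12
Step 2: prey: 66+33-23=76; pred: 12+7-6=13
Step 3: prey: 76+38-29=85; pred: 13+9-6=16
Step 4: prey: 85+42-40=87; pred: 16+13-8=21
Step 5: prey: 87+43-54=76; pred: 21+18-10=29

Answer: 76 29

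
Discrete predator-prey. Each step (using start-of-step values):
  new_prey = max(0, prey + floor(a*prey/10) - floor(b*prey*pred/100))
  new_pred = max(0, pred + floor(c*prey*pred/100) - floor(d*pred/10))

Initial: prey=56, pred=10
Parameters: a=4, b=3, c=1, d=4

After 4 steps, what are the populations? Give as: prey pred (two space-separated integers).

Answer: 61 20

Derivation:
Step 1: prey: 56+22-16=62; pred: 10+5-4=11
Step 2: prey: 62+24-20=66; pred: 11+6-4=13
Step 3: prey: 66+26-25=67; pred: 13+8-5=16
Step 4: prey: 67+26-32=61; pred: 16+10-6=20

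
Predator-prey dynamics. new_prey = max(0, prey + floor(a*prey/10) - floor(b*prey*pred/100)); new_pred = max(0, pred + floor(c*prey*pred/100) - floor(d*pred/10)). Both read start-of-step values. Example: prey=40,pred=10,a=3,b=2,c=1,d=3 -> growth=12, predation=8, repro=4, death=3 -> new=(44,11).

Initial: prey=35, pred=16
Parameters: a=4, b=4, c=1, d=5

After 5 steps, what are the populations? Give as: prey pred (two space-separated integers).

Step 1: prey: 35+14-22=27; pred: 16+5-8=13
Step 2: prey: 27+10-14=23; pred: 13+3-6=10
Step 3: prey: 23+9-9=23; pred: 10+2-5=7
Step 4: prey: 23+9-6=26; pred: 7+1-3=5
Step 5: prey: 26+10-5=31; pred: 5+1-2=4

Answer: 31 4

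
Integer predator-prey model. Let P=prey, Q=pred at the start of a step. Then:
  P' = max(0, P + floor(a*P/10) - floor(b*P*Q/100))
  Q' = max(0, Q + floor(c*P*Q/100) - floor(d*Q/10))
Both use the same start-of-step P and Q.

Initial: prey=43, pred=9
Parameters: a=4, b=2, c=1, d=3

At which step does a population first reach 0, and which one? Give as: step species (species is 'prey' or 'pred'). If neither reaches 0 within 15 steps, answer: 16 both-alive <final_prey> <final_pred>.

Answer: 16 both-alive 1 6

Derivation:
Step 1: prey: 43+17-7=53; pred: 9+3-2=10
Step 2: prey: 53+21-10=64; pred: 10+5-3=12
Step 3: prey: 64+25-15=74; pred: 12+7-3=16
Step 4: prey: 74+29-23=80; pred: 16+11-4=23
Step 5: prey: 80+32-36=76; pred: 23+18-6=35
Step 6: prey: 76+30-53=53; pred: 35+26-10=51
Step 7: prey: 53+21-54=20; pred: 51+27-15=63
Step 8: prey: 20+8-25=3; pred: 63+12-18=57
Step 9: prey: 3+1-3=1; pred: 57+1-17=41
Step 10: prey: 1+0-0=1; pred: 41+0-12=29
Step 11: prey: 1+0-0=1; pred: 29+0-8=21
Step 12: prey: 1+0-0=1; pred: 21+0-6=15
Step 13: prey: 1+0-0=1; pred: 15+0-4=11
Step 14: prey: 1+0-0=1; pred: 11+0-3=8
Step 15: prey: 1+0-0=1; pred: 8+0-2=6
No extinction within 15 steps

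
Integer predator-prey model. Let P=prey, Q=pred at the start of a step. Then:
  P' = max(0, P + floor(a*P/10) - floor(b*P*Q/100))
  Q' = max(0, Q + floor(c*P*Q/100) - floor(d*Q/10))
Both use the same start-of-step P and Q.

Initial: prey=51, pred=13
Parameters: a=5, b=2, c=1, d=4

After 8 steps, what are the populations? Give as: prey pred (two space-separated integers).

Step 1: prey: 51+25-13=63; pred: 13+6-5=14
Step 2: prey: 63+31-17=77; pred: 14+8-5=17
Step 3: prey: 77+38-26=89; pred: 17+13-6=24
Step 4: prey: 89+44-42=91; pred: 24+21-9=36
Step 5: prey: 91+45-65=71; pred: 36+32-14=54
Step 6: prey: 71+35-76=30; pred: 54+38-21=71
Step 7: prey: 30+15-42=3; pred: 71+21-28=64
Step 8: prey: 3+1-3=1; pred: 64+1-25=40

Answer: 1 40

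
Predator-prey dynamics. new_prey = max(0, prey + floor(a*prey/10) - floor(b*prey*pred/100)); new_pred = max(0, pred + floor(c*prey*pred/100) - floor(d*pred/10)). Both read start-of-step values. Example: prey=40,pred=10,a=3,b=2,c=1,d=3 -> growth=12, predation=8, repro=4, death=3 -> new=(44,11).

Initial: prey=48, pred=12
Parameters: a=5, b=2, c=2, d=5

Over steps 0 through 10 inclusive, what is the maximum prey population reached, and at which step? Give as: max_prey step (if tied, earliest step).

Answer: 71 2

Derivation:
Step 1: prey: 48+24-11=61; pred: 12+11-6=17
Step 2: prey: 61+30-20=71; pred: 17+20-8=29
Step 3: prey: 71+35-41=65; pred: 29+41-14=56
Step 4: prey: 65+32-72=25; pred: 56+72-28=100
Step 5: prey: 25+12-50=0; pred: 100+50-50=100
Step 6: prey: 0+0-0=0; pred: 100+0-50=50
Step 7: prey: 0+0-0=0; pred: 50+0-25=25
Step 8: prey: 0+0-0=0; pred: 25+0-12=13
Step 9: prey: 0+0-0=0; pred: 13+0-6=7
Step 10: prey: 0+0-0=0; pred: 7+0-3=4
Max prey = 71 at step 2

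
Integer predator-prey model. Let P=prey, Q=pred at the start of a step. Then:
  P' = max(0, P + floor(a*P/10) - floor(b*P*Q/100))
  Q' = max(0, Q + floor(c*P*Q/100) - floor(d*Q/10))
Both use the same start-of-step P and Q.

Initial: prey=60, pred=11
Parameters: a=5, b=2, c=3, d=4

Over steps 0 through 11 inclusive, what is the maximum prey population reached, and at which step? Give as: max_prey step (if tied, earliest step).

Step 1: prey: 60+30-13=77; pred: 11+19-4=26
Step 2: prey: 77+38-40=75; pred: 26+60-10=76
Step 3: prey: 75+37-114=0; pred: 76+171-30=217
Step 4: prey: 0+0-0=0; pred: 217+0-86=131
Step 5: prey: 0+0-0=0; pred: 131+0-52=79
Step 6: prey: 0+0-0=0; pred: 79+0-31=48
Step 7: prey: 0+0-0=0; pred: 48+0-19=29
Step 8: prey: 0+0-0=0; pred: 29+0-11=18
Step 9: prey: 0+0-0=0; pred: 18+0-7=11
Step 10: prey: 0+0-0=0; pred: 11+0-4=7
Step 11: prey: 0+0-0=0; pred: 7+0-2=5
Max prey = 77 at step 1

Answer: 77 1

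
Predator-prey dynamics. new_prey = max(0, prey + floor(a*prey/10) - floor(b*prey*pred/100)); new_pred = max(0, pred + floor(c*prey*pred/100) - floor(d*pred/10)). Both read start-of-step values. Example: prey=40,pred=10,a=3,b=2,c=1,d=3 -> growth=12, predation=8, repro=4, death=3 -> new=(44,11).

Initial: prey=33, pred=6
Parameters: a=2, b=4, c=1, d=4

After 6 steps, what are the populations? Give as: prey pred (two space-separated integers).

Step 1: prey: 33+6-7=32; pred: 6+1-2=5
Step 2: prey: 32+6-6=32; pred: 5+1-2=4
Step 3: prey: 32+6-5=33; pred: 4+1-1=4
Step 4: prey: 33+6-5=34; pred: 4+1-1=4
Step 5: prey: 34+6-5=35; pred: 4+1-1=4
Step 6: prey: 35+7-5=37; pred: 4+1-1=4

Answer: 37 4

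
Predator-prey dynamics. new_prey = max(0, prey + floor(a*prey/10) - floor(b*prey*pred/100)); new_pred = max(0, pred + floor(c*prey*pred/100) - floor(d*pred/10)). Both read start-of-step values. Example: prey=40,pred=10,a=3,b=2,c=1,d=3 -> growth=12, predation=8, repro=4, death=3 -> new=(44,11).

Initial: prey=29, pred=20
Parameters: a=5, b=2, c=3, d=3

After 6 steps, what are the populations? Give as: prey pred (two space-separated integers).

Answer: 0 45

Derivation:
Step 1: prey: 29+14-11=32; pred: 20+17-6=31
Step 2: prey: 32+16-19=29; pred: 31+29-9=51
Step 3: prey: 29+14-29=14; pred: 51+44-15=80
Step 4: prey: 14+7-22=0; pred: 80+33-24=89
Step 5: prey: 0+0-0=0; pred: 89+0-26=63
Step 6: prey: 0+0-0=0; pred: 63+0-18=45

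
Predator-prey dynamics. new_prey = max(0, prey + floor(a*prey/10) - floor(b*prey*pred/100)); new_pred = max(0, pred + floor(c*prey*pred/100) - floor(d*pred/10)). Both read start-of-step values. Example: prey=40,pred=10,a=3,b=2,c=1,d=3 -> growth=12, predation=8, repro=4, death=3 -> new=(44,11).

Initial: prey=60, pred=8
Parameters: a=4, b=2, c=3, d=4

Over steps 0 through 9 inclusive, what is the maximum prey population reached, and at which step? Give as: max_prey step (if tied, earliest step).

Step 1: prey: 60+24-9=75; pred: 8+14-3=19
Step 2: prey: 75+30-28=77; pred: 19+42-7=54
Step 3: prey: 77+30-83=24; pred: 54+124-21=157
Step 4: prey: 24+9-75=0; pred: 157+113-62=208
Step 5: prey: 0+0-0=0; pred: 208+0-83=125
Step 6: prey: 0+0-0=0; pred: 125+0-50=75
Step 7: prey: 0+0-0=0; pred: 75+0-30=45
Step 8: prey: 0+0-0=0; pred: 45+0-18=27
Step 9: prey: 0+0-0=0; pred: 27+0-10=17
Max prey = 77 at step 2

Answer: 77 2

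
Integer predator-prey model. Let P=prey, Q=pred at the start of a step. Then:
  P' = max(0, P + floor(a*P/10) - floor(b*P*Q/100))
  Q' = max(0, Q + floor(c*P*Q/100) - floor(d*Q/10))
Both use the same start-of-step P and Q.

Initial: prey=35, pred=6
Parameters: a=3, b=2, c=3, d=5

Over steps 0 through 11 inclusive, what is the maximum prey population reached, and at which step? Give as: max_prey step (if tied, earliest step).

Step 1: prey: 35+10-4=41; pred: 6+6-3=9
Step 2: prey: 41+12-7=46; pred: 9+11-4=16
Step 3: prey: 46+13-14=45; pred: 16+22-8=30
Step 4: prey: 45+13-27=31; pred: 30+40-15=55
Step 5: prey: 31+9-34=6; pred: 55+51-27=79
Step 6: prey: 6+1-9=0; pred: 79+14-39=54
Step 7: prey: 0+0-0=0; pred: 54+0-27=27
Step 8: prey: 0+0-0=0; pred: 27+0-13=14
Step 9: prey: 0+0-0=0; pred: 14+0-7=7
Step 10: prey: 0+0-0=0; pred: 7+0-3=4
Step 11: prey: 0+0-0=0; pred: 4+0-2=2
Max prey = 46 at step 2

Answer: 46 2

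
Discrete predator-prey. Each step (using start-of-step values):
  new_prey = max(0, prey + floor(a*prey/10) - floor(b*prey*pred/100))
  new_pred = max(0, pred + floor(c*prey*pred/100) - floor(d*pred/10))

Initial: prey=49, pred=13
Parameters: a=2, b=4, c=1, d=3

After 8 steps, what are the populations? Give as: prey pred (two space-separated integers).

Step 1: prey: 49+9-25=33; pred: 13+6-3=16
Step 2: prey: 33+6-21=18; pred: 16+5-4=17
Step 3: prey: 18+3-12=9; pred: 17+3-5=15
Step 4: prey: 9+1-5=5; pred: 15+1-4=12
Step 5: prey: 5+1-2=4; pred: 12+0-3=9
Step 6: prey: 4+0-1=3; pred: 9+0-2=7
Step 7: prey: 3+0-0=3; pred: 7+0-2=5
Step 8: prey: 3+0-0=3; pred: 5+0-1=4

Answer: 3 4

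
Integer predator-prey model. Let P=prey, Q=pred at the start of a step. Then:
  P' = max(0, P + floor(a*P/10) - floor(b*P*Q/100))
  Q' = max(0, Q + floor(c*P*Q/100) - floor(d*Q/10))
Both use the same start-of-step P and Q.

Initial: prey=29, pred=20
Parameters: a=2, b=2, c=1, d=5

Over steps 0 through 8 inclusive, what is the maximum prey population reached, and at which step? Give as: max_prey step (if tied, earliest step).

Answer: 37 8

Derivation:
Step 1: prey: 29+5-11=23; pred: 20+5-10=15
Step 2: prey: 23+4-6=21; pred: 15+3-7=11
Step 3: prey: 21+4-4=21; pred: 11+2-5=8
Step 4: prey: 21+4-3=22; pred: 8+1-4=5
Step 5: prey: 22+4-2=24; pred: 5+1-2=4
Step 6: prey: 24+4-1=27; pred: 4+0-2=2
Step 7: prey: 27+5-1=31; pred: 2+0-1=1
Step 8: prey: 31+6-0=37; pred: 1+0-0=1
Max prey = 37 at step 8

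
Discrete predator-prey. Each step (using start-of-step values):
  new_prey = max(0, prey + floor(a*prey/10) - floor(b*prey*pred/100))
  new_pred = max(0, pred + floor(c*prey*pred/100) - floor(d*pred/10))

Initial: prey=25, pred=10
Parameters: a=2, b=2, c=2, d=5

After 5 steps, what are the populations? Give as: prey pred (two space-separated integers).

Step 1: prey: 25+5-5=25; pred: 10+5-5=10
Step 2: prey: 25+5-5=25; pred: 10+5-5=10
Step 3: prey: 25+5-5=25; pred: 10+5-5=10
Step 4: prey: 25+5-5=25; pred: 10+5-5=10
Step 5: prey: 25+5-5=25; pred: 10+5-5=10

Answer: 25 10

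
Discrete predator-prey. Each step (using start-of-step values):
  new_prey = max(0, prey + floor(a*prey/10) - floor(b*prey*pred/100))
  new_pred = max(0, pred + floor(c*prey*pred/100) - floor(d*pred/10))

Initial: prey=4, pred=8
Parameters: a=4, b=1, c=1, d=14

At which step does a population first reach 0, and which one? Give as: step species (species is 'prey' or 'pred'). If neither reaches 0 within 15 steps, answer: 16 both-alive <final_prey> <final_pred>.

Step 1: prey: 4+1-0=5; pred: 8+0-11=0
First extinction: pred at step 1

Answer: 1 pred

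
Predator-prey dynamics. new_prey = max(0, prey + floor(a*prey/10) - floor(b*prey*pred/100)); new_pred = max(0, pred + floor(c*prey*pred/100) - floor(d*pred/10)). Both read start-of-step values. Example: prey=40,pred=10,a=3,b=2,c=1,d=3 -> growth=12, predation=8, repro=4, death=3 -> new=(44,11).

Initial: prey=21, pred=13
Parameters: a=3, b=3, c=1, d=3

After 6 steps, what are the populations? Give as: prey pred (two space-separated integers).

Answer: 22 6

Derivation:
Step 1: prey: 21+6-8=19; pred: 13+2-3=12
Step 2: prey: 19+5-6=18; pred: 12+2-3=11
Step 3: prey: 18+5-5=18; pred: 11+1-3=9
Step 4: prey: 18+5-4=19; pred: 9+1-2=8
Step 5: prey: 19+5-4=20; pred: 8+1-2=7
Step 6: prey: 20+6-4=22; pred: 7+1-2=6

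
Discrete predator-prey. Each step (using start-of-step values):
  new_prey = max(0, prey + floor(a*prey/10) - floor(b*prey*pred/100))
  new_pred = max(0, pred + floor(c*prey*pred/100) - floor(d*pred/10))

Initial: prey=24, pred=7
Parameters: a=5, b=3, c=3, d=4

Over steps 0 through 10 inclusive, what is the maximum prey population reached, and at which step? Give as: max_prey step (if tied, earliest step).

Answer: 39 3

Derivation:
Step 1: prey: 24+12-5=31; pred: 7+5-2=10
Step 2: prey: 31+15-9=37; pred: 10+9-4=15
Step 3: prey: 37+18-16=39; pred: 15+16-6=25
Step 4: prey: 39+19-29=29; pred: 25+29-10=44
Step 5: prey: 29+14-38=5; pred: 44+38-17=65
Step 6: prey: 5+2-9=0; pred: 65+9-26=48
Step 7: prey: 0+0-0=0; pred: 48+0-19=29
Step 8: prey: 0+0-0=0; pred: 29+0-11=18
Step 9: prey: 0+0-0=0; pred: 18+0-7=11
Step 10: prey: 0+0-0=0; pred: 11+0-4=7
Max prey = 39 at step 3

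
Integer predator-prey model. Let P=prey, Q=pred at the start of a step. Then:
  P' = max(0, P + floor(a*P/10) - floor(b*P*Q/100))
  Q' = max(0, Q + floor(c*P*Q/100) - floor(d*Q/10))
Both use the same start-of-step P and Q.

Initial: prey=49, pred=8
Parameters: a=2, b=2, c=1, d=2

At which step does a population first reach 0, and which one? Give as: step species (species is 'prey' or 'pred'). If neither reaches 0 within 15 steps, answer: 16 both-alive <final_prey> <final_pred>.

Answer: 16 both-alive 2 8

Derivation:
Step 1: prey: 49+9-7=51; pred: 8+3-1=10
Step 2: prey: 51+10-10=51; pred: 10+5-2=13
Step 3: prey: 51+10-13=48; pred: 13+6-2=17
Step 4: prey: 48+9-16=41; pred: 17+8-3=22
Step 5: prey: 41+8-18=31; pred: 22+9-4=27
Step 6: prey: 31+6-16=21; pred: 27+8-5=30
Step 7: prey: 21+4-12=13; pred: 30+6-6=30
Step 8: prey: 13+2-7=8; pred: 30+3-6=27
Step 9: prey: 8+1-4=5; pred: 27+2-5=24
Step 10: prey: 5+1-2=4; pred: 24+1-4=21
Step 11: prey: 4+0-1=3; pred: 21+0-4=17
Step 12: prey: 3+0-1=2; pred: 17+0-3=14
Step 13: prey: 2+0-0=2; pred: 14+0-2=12
Step 14: prey: 2+0-0=2; pred: 12+0-2=10
Step 15: prey: 2+0-0=2; pred: 10+0-2=8
No extinction within 15 steps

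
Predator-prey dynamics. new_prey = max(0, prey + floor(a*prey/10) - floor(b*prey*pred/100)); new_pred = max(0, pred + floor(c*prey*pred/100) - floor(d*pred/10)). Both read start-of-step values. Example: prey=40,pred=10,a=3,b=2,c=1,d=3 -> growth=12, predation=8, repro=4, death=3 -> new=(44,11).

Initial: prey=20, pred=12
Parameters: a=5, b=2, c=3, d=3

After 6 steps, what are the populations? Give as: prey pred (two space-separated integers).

Step 1: prey: 20+10-4=26; pred: 12+7-3=16
Step 2: prey: 26+13-8=31; pred: 16+12-4=24
Step 3: prey: 31+15-14=32; pred: 24+22-7=39
Step 4: prey: 32+16-24=24; pred: 39+37-11=65
Step 5: prey: 24+12-31=5; pred: 65+46-19=92
Step 6: prey: 5+2-9=0; pred: 92+13-27=78

Answer: 0 78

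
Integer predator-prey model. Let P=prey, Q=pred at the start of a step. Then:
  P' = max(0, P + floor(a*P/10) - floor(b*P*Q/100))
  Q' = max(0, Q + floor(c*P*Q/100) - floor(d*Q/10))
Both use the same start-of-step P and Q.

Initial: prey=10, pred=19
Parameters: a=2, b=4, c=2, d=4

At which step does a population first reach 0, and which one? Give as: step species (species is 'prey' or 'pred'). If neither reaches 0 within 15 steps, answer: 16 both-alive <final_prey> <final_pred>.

Answer: 16 both-alive 2 2

Derivation:
Step 1: prey: 10+2-7=5; pred: 19+3-7=15
Step 2: prey: 5+1-3=3; pred: 15+1-6=10
Step 3: prey: 3+0-1=2; pred: 10+0-4=6
Step 4: prey: 2+0-0=2; pred: 6+0-2=4
Step 5: prey: 2+0-0=2; pred: 4+0-1=3
Step 6: prey: 2+0-0=2; pred: 3+0-1=2
Step 7: prey: 2+0-0=2; pred: 2+0-0=2
Steps 8-15: state stable at prey=2, pred=2 (no change)
No extinction within 15 steps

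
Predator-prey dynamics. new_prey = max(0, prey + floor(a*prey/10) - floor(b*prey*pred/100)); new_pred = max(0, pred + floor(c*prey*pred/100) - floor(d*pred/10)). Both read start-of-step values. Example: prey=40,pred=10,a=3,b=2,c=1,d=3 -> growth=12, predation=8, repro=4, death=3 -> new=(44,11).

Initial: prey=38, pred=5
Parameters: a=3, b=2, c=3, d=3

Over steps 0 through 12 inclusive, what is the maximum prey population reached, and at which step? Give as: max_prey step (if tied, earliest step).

Step 1: prey: 38+11-3=46; pred: 5+5-1=9
Step 2: prey: 46+13-8=51; pred: 9+12-2=19
Step 3: prey: 51+15-19=47; pred: 19+29-5=43
Step 4: prey: 47+14-40=21; pred: 43+60-12=91
Step 5: prey: 21+6-38=0; pred: 91+57-27=121
Step 6: prey: 0+0-0=0; pred: 121+0-36=85
Step 7: prey: 0+0-0=0; pred: 85+0-25=60
Step 8: prey: 0+0-0=0; pred: 60+0-18=42
Step 9: prey: 0+0-0=0; pred: 42+0-12=30
Step 10: prey: 0+0-0=0; pred: 30+0-9=21
Step 11: prey: 0+0-0=0; pred: 21+0-6=15
Step 12: prey: 0+0-0=0; pred: 15+0-4=11
Max prey = 51 at step 2

Answer: 51 2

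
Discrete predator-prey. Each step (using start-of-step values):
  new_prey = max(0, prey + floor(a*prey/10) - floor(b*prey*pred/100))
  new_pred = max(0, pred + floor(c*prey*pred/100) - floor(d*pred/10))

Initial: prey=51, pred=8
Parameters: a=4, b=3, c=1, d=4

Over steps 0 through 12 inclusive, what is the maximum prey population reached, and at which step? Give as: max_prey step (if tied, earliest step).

Answer: 71 3

Derivation:
Step 1: prey: 51+20-12=59; pred: 8+4-3=9
Step 2: prey: 59+23-15=67; pred: 9+5-3=11
Step 3: prey: 67+26-22=71; pred: 11+7-4=14
Step 4: prey: 71+28-29=70; pred: 14+9-5=18
Step 5: prey: 70+28-37=61; pred: 18+12-7=23
Step 6: prey: 61+24-42=43; pred: 23+14-9=28
Step 7: prey: 43+17-36=24; pred: 28+12-11=29
Step 8: prey: 24+9-20=13; pred: 29+6-11=24
Step 9: prey: 13+5-9=9; pred: 24+3-9=18
Step 10: prey: 9+3-4=8; pred: 18+1-7=12
Step 11: prey: 8+3-2=9; pred: 12+0-4=8
Step 12: prey: 9+3-2=10; pred: 8+0-3=5
Max prey = 71 at step 3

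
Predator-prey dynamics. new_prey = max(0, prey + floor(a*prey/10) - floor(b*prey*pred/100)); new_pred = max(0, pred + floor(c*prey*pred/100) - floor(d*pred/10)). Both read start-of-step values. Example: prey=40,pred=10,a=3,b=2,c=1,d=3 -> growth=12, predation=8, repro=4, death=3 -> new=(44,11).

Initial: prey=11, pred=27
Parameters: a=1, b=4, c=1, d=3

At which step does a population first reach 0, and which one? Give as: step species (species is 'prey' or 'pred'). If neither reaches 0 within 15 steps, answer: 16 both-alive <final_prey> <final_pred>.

Answer: 16 both-alive 1 3

Derivation:
Step 1: prey: 11+1-11=1; pred: 27+2-8=21
Step 2: prey: 1+0-0=1; pred: 21+0-6=15
Step 3: prey: 1+0-0=1; pred: 15+0-4=11
Step 4: prey: 1+0-0=1; pred: 11+0-3=8
Step 5: prey: 1+0-0=1; pred: 8+0-2=6
Step 6: prey: 1+0-0=1; pred: 6+0-1=5
Step 7: prey: 1+0-0=1; pred: 5+0-1=4
Step 8: prey: 1+0-0=1; pred: 4+0-1=3
Step 9: prey: 1+0-0=1; pred: 3+0-0=3
Steps 10-15: state stable at prey=1, pred=3 (no change)
No extinction within 15 steps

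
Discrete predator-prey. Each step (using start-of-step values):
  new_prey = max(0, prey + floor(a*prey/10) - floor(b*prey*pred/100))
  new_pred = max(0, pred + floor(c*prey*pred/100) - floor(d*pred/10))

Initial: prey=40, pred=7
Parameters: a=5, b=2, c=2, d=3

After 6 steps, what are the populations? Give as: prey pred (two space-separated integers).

Answer: 0 117

Derivation:
Step 1: prey: 40+20-5=55; pred: 7+5-2=10
Step 2: prey: 55+27-11=71; pred: 10+11-3=18
Step 3: prey: 71+35-25=81; pred: 18+25-5=38
Step 4: prey: 81+40-61=60; pred: 38+61-11=88
Step 5: prey: 60+30-105=0; pred: 88+105-26=167
Step 6: prey: 0+0-0=0; pred: 167+0-50=117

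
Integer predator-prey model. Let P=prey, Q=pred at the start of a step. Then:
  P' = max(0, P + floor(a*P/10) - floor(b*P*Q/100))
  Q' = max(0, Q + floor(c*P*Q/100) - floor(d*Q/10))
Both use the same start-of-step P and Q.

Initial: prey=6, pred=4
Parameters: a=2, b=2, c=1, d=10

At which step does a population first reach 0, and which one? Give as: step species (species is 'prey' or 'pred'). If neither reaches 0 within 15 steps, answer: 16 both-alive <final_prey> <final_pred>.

Answer: 1 pred

Derivation:
Step 1: prey: 6+1-0=7; pred: 4+0-4=0
First extinction: pred at step 1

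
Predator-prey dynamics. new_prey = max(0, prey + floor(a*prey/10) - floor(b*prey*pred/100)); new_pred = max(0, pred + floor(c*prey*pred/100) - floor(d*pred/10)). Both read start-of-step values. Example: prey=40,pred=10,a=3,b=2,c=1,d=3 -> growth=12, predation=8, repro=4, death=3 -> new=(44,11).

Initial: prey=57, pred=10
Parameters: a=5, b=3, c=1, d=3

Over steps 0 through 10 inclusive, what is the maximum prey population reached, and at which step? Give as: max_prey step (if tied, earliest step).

Step 1: prey: 57+28-17=68; pred: 10+5-3=12
Step 2: prey: 68+34-24=78; pred: 12+8-3=17
Step 3: prey: 78+39-39=78; pred: 17+13-5=25
Step 4: prey: 78+39-58=59; pred: 25+19-7=37
Step 5: prey: 59+29-65=23; pred: 37+21-11=47
Step 6: prey: 23+11-32=2; pred: 47+10-14=43
Step 7: prey: 2+1-2=1; pred: 43+0-12=31
Step 8: prey: 1+0-0=1; pred: 31+0-9=22
Step 9: prey: 1+0-0=1; pred: 22+0-6=16
Step 10: prey: 1+0-0=1; pred: 16+0-4=12
Max prey = 78 at step 2

Answer: 78 2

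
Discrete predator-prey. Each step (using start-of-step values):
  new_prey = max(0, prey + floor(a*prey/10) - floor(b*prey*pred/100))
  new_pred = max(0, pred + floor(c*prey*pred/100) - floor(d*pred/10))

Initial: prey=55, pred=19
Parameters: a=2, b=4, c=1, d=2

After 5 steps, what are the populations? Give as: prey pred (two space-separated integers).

Answer: 0 16

Derivation:
Step 1: prey: 55+11-41=25; pred: 19+10-3=26
Step 2: prey: 25+5-26=4; pred: 26+6-5=27
Step 3: prey: 4+0-4=0; pred: 27+1-5=23
Step 4: prey: 0+0-0=0; pred: 23+0-4=19
Step 5: prey: 0+0-0=0; pred: 19+0-3=16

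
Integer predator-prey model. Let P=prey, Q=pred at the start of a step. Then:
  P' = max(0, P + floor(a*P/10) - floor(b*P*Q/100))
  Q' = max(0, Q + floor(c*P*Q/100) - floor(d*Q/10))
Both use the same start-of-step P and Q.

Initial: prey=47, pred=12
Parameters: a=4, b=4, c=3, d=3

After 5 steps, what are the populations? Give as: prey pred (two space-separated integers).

Answer: 0 30

Derivation:
Step 1: prey: 47+18-22=43; pred: 12+16-3=25
Step 2: prey: 43+17-43=17; pred: 25+32-7=50
Step 3: prey: 17+6-34=0; pred: 50+25-15=60
Step 4: prey: 0+0-0=0; pred: 60+0-18=42
Step 5: prey: 0+0-0=0; pred: 42+0-12=30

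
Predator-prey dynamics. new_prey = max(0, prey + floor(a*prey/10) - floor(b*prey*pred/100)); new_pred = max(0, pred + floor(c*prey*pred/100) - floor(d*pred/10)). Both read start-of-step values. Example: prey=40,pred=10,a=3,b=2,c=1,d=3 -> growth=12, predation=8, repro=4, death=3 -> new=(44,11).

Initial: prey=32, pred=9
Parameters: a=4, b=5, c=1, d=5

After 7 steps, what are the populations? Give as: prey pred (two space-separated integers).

Step 1: prey: 32+12-14=30; pred: 9+2-4=7
Step 2: prey: 30+12-10=32; pred: 7+2-3=6
Step 3: prey: 32+12-9=35; pred: 6+1-3=4
Step 4: prey: 35+14-7=42; pred: 4+1-2=3
Step 5: prey: 42+16-6=52; pred: 3+1-1=3
Step 6: prey: 52+20-7=65; pred: 3+1-1=3
Step 7: prey: 65+26-9=82; pred: 3+1-1=3

Answer: 82 3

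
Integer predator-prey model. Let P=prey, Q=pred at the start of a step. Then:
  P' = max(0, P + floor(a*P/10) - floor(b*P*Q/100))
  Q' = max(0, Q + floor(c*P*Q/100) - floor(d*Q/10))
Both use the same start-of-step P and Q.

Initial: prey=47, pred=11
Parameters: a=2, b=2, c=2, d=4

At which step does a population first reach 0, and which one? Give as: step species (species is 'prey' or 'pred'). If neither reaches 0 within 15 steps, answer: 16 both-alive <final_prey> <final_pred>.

Step 1: prey: 47+9-10=46; pred: 11+10-4=17
Step 2: prey: 46+9-15=40; pred: 17+15-6=26
Step 3: prey: 40+8-20=28; pred: 26+20-10=36
Step 4: prey: 28+5-20=13; pred: 36+20-14=42
Step 5: prey: 13+2-10=5; pred: 42+10-16=36
Step 6: prey: 5+1-3=3; pred: 36+3-14=25
Step 7: prey: 3+0-1=2; pred: 25+1-10=16
Step 8: prey: 2+0-0=2; pred: 16+0-6=10
Step 9: prey: 2+0-0=2; pred: 10+0-4=6
Step 10: prey: 2+0-0=2; pred: 6+0-2=4
Step 11: prey: 2+0-0=2; pred: 4+0-1=3
Step 12: prey: 2+0-0=2; pred: 3+0-1=2
Step 13: prey: 2+0-0=2; pred: 2+0-0=2
Steps 14-15: state stable at prey=2, pred=2 (no change)
No extinction within 15 steps

Answer: 16 both-alive 2 2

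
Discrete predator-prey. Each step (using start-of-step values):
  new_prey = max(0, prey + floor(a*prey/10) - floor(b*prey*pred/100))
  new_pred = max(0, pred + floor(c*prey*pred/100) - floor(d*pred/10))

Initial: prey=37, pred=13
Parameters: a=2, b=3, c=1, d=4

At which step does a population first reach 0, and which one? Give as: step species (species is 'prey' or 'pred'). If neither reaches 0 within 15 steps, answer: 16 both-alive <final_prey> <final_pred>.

Step 1: prey: 37+7-14=30; pred: 13+4-5=12
Step 2: prey: 30+6-10=26; pred: 12+3-4=11
Step 3: prey: 26+5-8=23; pred: 11+2-4=9
Step 4: prey: 23+4-6=21; pred: 9+2-3=8
Step 5: prey: 21+4-5=20; pred: 8+1-3=6
Step 6: prey: 20+4-3=21; pred: 6+1-2=5
Step 7: prey: 21+4-3=22; pred: 5+1-2=4
Step 8: prey: 22+4-2=24; pred: 4+0-1=3
Step 9: prey: 24+4-2=26; pred: 3+0-1=2
Step 10: prey: 26+5-1=30; pred: 2+0-0=2
Step 11: prey: 30+6-1=35; pred: 2+0-0=2
Step 12: prey: 35+7-2=40; pred: 2+0-0=2
Step 13: prey: 40+8-2=46; pred: 2+0-0=2
Step 14: prey: 46+9-2=53; pred: 2+0-0=2
Step 15: prey: 53+10-3=60; pred: 2+1-0=3
No extinction within 15 steps

Answer: 16 both-alive 60 3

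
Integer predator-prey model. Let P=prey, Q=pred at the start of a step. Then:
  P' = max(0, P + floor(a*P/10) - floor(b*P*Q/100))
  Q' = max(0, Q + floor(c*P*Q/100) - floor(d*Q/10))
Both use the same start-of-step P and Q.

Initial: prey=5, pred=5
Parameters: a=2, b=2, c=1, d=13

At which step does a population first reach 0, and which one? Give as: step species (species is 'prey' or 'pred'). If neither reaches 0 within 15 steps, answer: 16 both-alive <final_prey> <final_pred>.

Step 1: prey: 5+1-0=6; pred: 5+0-6=0
First extinction: pred at step 1

Answer: 1 pred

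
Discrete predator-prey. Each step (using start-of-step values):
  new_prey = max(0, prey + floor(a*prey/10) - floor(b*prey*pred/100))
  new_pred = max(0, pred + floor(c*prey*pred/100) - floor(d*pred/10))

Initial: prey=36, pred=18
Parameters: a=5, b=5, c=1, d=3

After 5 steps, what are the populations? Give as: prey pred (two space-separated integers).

Step 1: prey: 36+18-32=22; pred: 18+6-5=19
Step 2: prey: 22+11-20=13; pred: 19+4-5=18
Step 3: prey: 13+6-11=8; pred: 18+2-5=15
Step 4: prey: 8+4-6=6; pred: 15+1-4=12
Step 5: prey: 6+3-3=6; pred: 12+0-3=9

Answer: 6 9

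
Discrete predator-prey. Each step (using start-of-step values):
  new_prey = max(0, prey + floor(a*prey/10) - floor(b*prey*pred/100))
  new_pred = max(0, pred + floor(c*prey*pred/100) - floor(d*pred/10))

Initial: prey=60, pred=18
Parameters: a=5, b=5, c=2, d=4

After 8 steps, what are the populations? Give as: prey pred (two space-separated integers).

Step 1: prey: 60+30-54=36; pred: 18+21-7=32
Step 2: prey: 36+18-57=0; pred: 32+23-12=43
Step 3: prey: 0+0-0=0; pred: 43+0-17=26
Step 4: prey: 0+0-0=0; pred: 26+0-10=16
Step 5: prey: 0+0-0=0; pred: 16+0-6=10
Step 6: prey: 0+0-0=0; pred: 10+0-4=6
Step 7: prey: 0+0-0=0; pred: 6+0-2=4
Step 8: prey: 0+0-0=0; pred: 4+0-1=3

Answer: 0 3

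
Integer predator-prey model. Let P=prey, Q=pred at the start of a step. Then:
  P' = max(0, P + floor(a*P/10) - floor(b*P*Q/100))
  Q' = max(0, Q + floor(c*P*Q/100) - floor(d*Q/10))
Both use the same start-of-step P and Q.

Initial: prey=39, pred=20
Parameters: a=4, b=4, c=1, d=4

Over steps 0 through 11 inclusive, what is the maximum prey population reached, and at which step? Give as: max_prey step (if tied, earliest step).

Answer: 49 11

Derivation:
Step 1: prey: 39+15-31=23; pred: 20+7-8=19
Step 2: prey: 23+9-17=15; pred: 19+4-7=16
Step 3: prey: 15+6-9=12; pred: 16+2-6=12
Step 4: prey: 12+4-5=11; pred: 12+1-4=9
Step 5: prey: 11+4-3=12; pred: 9+0-3=6
Step 6: prey: 12+4-2=14; pred: 6+0-2=4
Step 7: prey: 14+5-2=17; pred: 4+0-1=3
Step 8: prey: 17+6-2=21; pred: 3+0-1=2
Step 9: prey: 21+8-1=28; pred: 2+0-0=2
Step 10: prey: 28+11-2=37; pred: 2+0-0=2
Step 11: prey: 37+14-2=49; pred: 2+0-0=2
Max prey = 49 at step 11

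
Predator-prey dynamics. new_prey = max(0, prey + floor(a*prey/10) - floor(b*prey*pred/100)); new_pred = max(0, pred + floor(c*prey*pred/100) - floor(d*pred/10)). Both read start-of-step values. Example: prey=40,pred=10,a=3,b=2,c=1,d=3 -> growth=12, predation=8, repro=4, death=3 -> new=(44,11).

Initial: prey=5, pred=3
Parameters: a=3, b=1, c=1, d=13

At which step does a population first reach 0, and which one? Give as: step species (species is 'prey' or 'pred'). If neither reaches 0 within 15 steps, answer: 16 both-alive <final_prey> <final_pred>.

Answer: 1 pred

Derivation:
Step 1: prey: 5+1-0=6; pred: 3+0-3=0
First extinction: pred at step 1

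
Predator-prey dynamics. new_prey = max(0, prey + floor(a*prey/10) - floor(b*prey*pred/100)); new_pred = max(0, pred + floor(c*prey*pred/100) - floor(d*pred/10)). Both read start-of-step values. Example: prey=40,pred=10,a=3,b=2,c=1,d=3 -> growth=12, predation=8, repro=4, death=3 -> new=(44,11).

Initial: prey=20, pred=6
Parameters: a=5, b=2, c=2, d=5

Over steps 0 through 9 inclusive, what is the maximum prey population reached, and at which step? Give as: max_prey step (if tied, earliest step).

Step 1: prey: 20+10-2=28; pred: 6+2-3=5
Step 2: prey: 28+14-2=40; pred: 5+2-2=5
Step 3: prey: 40+20-4=56; pred: 5+4-2=7
Step 4: prey: 56+28-7=77; pred: 7+7-3=11
Step 5: prey: 77+38-16=99; pred: 11+16-5=22
Step 6: prey: 99+49-43=105; pred: 22+43-11=54
Step 7: prey: 105+52-113=44; pred: 54+113-27=140
Step 8: prey: 44+22-123=0; pred: 140+123-70=193
Step 9: prey: 0+0-0=0; pred: 193+0-96=97
Max prey = 105 at step 6

Answer: 105 6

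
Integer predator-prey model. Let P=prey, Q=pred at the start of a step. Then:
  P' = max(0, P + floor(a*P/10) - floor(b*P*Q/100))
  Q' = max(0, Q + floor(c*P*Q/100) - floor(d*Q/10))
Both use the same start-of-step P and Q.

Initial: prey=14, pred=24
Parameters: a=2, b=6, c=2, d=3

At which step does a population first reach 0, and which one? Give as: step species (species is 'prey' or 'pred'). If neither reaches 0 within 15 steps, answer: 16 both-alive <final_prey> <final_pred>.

Step 1: prey: 14+2-20=0; pred: 24+6-7=23
First extinction: prey at step 1

Answer: 1 prey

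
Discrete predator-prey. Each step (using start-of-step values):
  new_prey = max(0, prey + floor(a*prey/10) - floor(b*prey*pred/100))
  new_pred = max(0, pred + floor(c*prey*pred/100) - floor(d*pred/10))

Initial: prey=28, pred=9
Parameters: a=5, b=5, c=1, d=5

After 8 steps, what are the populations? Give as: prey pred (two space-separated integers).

Step 1: prey: 28+14-12=30; pred: 9+2-4=7
Step 2: prey: 30+15-10=35; pred: 7+2-3=6
Step 3: prey: 35+17-10=42; pred: 6+2-3=5
Step 4: prey: 42+21-10=53; pred: 5+2-2=5
Step 5: prey: 53+26-13=66; pred: 5+2-2=5
Step 6: prey: 66+33-16=83; pred: 5+3-2=6
Step 7: prey: 83+41-24=100; pred: 6+4-3=7
Step 8: prey: 100+50-35=115; pred: 7+7-3=11

Answer: 115 11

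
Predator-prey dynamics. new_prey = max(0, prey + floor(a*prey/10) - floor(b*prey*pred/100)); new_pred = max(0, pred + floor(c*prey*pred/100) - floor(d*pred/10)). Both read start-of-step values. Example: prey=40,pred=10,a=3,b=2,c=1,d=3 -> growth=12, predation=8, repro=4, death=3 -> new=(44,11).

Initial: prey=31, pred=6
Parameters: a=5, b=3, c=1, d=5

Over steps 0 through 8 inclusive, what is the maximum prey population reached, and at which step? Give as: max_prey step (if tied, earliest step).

Step 1: prey: 31+15-5=41; pred: 6+1-3=4
Step 2: prey: 41+20-4=57; pred: 4+1-2=3
Step 3: prey: 57+28-5=80; pred: 3+1-1=3
Step 4: prey: 80+40-7=113; pred: 3+2-1=4
Step 5: prey: 113+56-13=156; pred: 4+4-2=6
Step 6: prey: 156+78-28=206; pred: 6+9-3=12
Step 7: prey: 206+103-74=235; pred: 12+24-6=30
Step 8: prey: 235+117-211=141; pred: 30+70-15=85
Max prey = 235 at step 7

Answer: 235 7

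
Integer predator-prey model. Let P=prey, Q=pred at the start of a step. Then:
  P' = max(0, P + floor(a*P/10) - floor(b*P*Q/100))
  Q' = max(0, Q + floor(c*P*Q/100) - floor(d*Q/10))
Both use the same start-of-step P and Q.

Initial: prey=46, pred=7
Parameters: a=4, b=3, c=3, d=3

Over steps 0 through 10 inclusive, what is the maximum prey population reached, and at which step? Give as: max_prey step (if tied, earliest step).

Answer: 55 1

Derivation:
Step 1: prey: 46+18-9=55; pred: 7+9-2=14
Step 2: prey: 55+22-23=54; pred: 14+23-4=33
Step 3: prey: 54+21-53=22; pred: 33+53-9=77
Step 4: prey: 22+8-50=0; pred: 77+50-23=104
Step 5: prey: 0+0-0=0; pred: 104+0-31=73
Step 6: prey: 0+0-0=0; pred: 73+0-21=52
Step 7: prey: 0+0-0=0; pred: 52+0-15=37
Step 8: prey: 0+0-0=0; pred: 37+0-11=26
Step 9: prey: 0+0-0=0; pred: 26+0-7=19
Step 10: prey: 0+0-0=0; pred: 19+0-5=14
Max prey = 55 at step 1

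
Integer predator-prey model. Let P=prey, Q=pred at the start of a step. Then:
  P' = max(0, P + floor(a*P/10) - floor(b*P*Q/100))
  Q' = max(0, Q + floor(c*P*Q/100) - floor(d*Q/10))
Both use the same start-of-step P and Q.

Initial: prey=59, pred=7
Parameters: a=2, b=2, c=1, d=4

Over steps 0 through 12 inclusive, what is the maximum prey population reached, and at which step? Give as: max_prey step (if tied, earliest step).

Answer: 63 2

Derivation:
Step 1: prey: 59+11-8=62; pred: 7+4-2=9
Step 2: prey: 62+12-11=63; pred: 9+5-3=11
Step 3: prey: 63+12-13=62; pred: 11+6-4=13
Step 4: prey: 62+12-16=58; pred: 13+8-5=16
Step 5: prey: 58+11-18=51; pred: 16+9-6=19
Step 6: prey: 51+10-19=42; pred: 19+9-7=21
Step 7: prey: 42+8-17=33; pred: 21+8-8=21
Step 8: prey: 33+6-13=26; pred: 21+6-8=19
Step 9: prey: 26+5-9=22; pred: 19+4-7=16
Step 10: prey: 22+4-7=19; pred: 16+3-6=13
Step 11: prey: 19+3-4=18; pred: 13+2-5=10
Step 12: prey: 18+3-3=18; pred: 10+1-4=7
Max prey = 63 at step 2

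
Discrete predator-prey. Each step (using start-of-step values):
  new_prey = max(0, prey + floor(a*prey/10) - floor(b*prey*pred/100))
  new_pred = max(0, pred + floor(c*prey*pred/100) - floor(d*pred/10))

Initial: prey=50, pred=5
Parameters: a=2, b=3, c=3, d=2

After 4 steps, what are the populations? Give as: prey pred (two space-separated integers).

Step 1: prey: 50+10-7=53; pred: 5+7-1=11
Step 2: prey: 53+10-17=46; pred: 11+17-2=26
Step 3: prey: 46+9-35=20; pred: 26+35-5=56
Step 4: prey: 20+4-33=0; pred: 56+33-11=78

Answer: 0 78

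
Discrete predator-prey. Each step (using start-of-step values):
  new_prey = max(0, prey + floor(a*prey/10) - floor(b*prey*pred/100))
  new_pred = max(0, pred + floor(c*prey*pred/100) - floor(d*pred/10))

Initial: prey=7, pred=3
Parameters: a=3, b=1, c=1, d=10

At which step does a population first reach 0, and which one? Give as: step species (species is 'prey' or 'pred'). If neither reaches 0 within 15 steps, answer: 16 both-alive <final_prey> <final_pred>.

Step 1: prey: 7+2-0=9; pred: 3+0-3=0
First extinction: pred at step 1

Answer: 1 pred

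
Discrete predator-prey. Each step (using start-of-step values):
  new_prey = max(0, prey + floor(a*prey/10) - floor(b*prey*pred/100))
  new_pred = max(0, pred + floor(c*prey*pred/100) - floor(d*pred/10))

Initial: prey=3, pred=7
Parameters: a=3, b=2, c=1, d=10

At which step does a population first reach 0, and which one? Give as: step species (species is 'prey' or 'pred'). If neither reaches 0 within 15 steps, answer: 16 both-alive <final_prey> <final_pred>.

Answer: 1 pred

Derivation:
Step 1: prey: 3+0-0=3; pred: 7+0-7=0
First extinction: pred at step 1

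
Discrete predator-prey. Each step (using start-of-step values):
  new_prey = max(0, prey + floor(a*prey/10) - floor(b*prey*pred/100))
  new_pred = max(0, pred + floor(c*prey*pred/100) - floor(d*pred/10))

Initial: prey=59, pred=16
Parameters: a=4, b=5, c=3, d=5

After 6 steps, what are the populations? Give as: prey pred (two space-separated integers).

Step 1: prey: 59+23-47=35; pred: 16+28-8=36
Step 2: prey: 35+14-63=0; pred: 36+37-18=55
Step 3: prey: 0+0-0=0; pred: 55+0-27=28
Step 4: prey: 0+0-0=0; pred: 28+0-14=14
Step 5: prey: 0+0-0=0; pred: 14+0-7=7
Step 6: prey: 0+0-0=0; pred: 7+0-3=4

Answer: 0 4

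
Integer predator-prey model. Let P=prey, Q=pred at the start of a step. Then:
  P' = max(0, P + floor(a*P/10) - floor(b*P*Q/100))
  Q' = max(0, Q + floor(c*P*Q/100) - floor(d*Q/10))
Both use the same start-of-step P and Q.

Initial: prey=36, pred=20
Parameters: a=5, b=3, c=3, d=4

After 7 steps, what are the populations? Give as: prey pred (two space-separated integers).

Step 1: prey: 36+18-21=33; pred: 20+21-8=33
Step 2: prey: 33+16-32=17; pred: 33+32-13=52
Step 3: prey: 17+8-26=0; pred: 52+26-20=58
Step 4: prey: 0+0-0=0; pred: 58+0-23=35
Step 5: prey: 0+0-0=0; pred: 35+0-14=21
Step 6: prey: 0+0-0=0; pred: 21+0-8=13
Step 7: prey: 0+0-0=0; pred: 13+0-5=8

Answer: 0 8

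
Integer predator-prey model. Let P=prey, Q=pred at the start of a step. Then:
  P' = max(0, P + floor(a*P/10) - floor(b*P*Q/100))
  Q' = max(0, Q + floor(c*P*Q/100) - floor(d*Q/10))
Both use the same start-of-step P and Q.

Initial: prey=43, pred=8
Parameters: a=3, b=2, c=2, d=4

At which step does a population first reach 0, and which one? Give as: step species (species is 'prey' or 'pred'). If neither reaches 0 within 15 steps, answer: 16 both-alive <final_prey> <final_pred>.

Answer: 6 prey

Derivation:
Step 1: prey: 43+12-6=49; pred: 8+6-3=11
Step 2: prey: 49+14-10=53; pred: 11+10-4=17
Step 3: prey: 53+15-18=50; pred: 17+18-6=29
Step 4: prey: 50+15-29=36; pred: 29+29-11=47
Step 5: prey: 36+10-33=13; pred: 47+33-18=62
Step 6: prey: 13+3-16=0; pred: 62+16-24=54
First extinction: prey at step 6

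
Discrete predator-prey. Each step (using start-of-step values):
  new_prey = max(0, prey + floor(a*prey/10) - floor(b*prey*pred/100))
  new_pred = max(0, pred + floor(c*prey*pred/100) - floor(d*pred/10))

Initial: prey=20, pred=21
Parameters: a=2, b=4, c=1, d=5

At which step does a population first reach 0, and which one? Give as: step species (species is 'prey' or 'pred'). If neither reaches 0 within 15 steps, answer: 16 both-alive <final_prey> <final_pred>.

Step 1: prey: 20+4-16=8; pred: 21+4-10=15
Step 2: prey: 8+1-4=5; pred: 15+1-7=9
Step 3: prey: 5+1-1=5; pred: 9+0-4=5
Step 4: prey: 5+1-1=5; pred: 5+0-2=3
Step 5: prey: 5+1-0=6; pred: 3+0-1=2
Step 6: prey: 6+1-0=7; pred: 2+0-1=1
Step 7: prey: 7+1-0=8; pred: 1+0-0=1
Step 8: prey: 8+1-0=9; pred: 1+0-0=1
Step 9: prey: 9+1-0=10; pred: 1+0-0=1
Step 10: prey: 10+2-0=12; pred: 1+0-0=1
Step 11: prey: 12+2-0=14; pred: 1+0-0=1
Step 12: prey: 14+2-0=16; pred: 1+0-0=1
Step 13: prey: 16+3-0=19; pred: 1+0-0=1
Step 14: prey: 19+3-0=22; pred: 1+0-0=1
Step 15: prey: 22+4-0=26; pred: 1+0-0=1
No extinction within 15 steps

Answer: 16 both-alive 26 1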